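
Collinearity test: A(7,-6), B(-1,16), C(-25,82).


7*(16-82) - 1*(82+ 6) - 25*(-6-16)
= -462 - 88 + 550 = 0

Yes, collinear (determinant = 0)


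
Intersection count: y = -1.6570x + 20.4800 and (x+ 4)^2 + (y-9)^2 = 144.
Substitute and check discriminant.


Substitute y = -1.6570x + 20.4800: (x+ 4)^2 + (-1.6570x+20.4800-9)^2 = 144
Expand to Ax^2 + Bx + C = 0, where b-k = 11.48
A = 1+m^2 = 3.745649
B = 2(m(b-k) - h) = 2(-1.6570*11.48 + 4) = -30.04472
C = h^2 + (b-k)^2 - r^2 = 16 + 131.7904 - 144 = 3.7904
disc = B^2-4AC = 902.6852 - 56.7900 = 845.8952
disc > 0

2 intersection points


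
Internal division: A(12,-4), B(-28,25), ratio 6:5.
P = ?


Px = (6*(-28) + 5*12)/11 = -108/11 = -9.8182
Py = (6*25 + 5*(-4))/11 = 130/11 = 11.8182

P = (-9.8182, 11.8182)


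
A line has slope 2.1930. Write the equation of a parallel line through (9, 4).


Parallel lines have equal slopes.
m2 = 2.1930
b2 = 4 - 2.1930*9 = -15.7370

y = 2.1930x - 15.7370


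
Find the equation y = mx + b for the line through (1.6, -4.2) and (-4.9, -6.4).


m = (-2.2)/(-6.5) = 0.3385
b = y1 - m*x1 = -4.2 - (-2.2*1.6)/(-6.5) = -4.2 - 0.5415 = -4.7415

y = 0.3385x - 4.7415


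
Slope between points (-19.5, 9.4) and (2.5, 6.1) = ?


dy = 6.1 - 9.4 = -3.3
dx = 2.5 + 19.5 = 22.0
m = -3.3/22.0 = -0.1500

m = -0.1500


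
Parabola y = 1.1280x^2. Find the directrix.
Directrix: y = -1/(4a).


a = 1.1280
1/(4a) = 0.2216
directrix: y = -0.2216 = -0.2216

y = -0.2216


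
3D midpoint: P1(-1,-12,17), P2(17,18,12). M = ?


Mx = (-1+17)/2 = 8.0000
My = (-12+18)/2 = 3.0000
Mz = (17+12)/2 = 14.5000

M = (8.0000, 3.0000, 14.5000)


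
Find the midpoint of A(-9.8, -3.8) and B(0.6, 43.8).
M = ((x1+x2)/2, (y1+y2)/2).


Mx = (-9.8 + 0.6)/2 = -9.2/2 = -4.6000
My = (-3.8 + 43.8)/2 = 40.0/2 = 20.0000

(-4.6000, 20.0000)


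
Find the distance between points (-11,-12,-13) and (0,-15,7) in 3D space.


dx=11, dy=-3, dz=20
d = sqrt(121+9+400) = sqrt(530) = 23.0217

23.0217


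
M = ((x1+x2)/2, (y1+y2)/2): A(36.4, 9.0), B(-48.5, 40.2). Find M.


Mx = (36.4 - 48.5)/2 = -12.1/2 = -6.0500
My = (9.0 + 40.2)/2 = 49.2/2 = 24.6000

(-6.0500, 24.6000)


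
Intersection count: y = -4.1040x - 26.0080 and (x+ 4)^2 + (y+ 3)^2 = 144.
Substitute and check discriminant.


Substitute y = -4.1040x - 26.0080: (x+ 4)^2 + (-4.1040x- 26.0080+ 3)^2 = 144
Expand to Ax^2 + Bx + C = 0, where b-k = -23.008
A = 1+m^2 = 17.842816
B = 2(m(b-k) - h) = 2(-4.1040*(-23.008) + 4) = 196.849664
C = h^2 + (b-k)^2 - r^2 = 16 + 529.368064 - 144 = 401.368064
disc = B^2-4AC = 38749.7902 - 28646.1461 = 10103.6441
disc > 0

2 intersection points


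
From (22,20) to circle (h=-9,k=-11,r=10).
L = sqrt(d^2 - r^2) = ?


d = sqrt((22+ 9)^2 + (20+ 11)^2) = sqrt(961+961) = 43.8406
L = sqrt(1922.0000 - 100) = sqrt(1822.0000) = 42.6849

42.6849


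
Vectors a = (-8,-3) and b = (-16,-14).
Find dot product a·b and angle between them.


a·b = -8*(-16) - 3*(-14) = 128 + 42 = 170
|a| = sqrt(64+9) = 8.5440
|b| = sqrt(256+196) = 21.2603
cos(theta) = 170/(sqrt(73)*sqrt(452)) = 170/sqrt(32996) = 0.935876
theta = arccos(170/sqrt(32996)) = 20.6299 degrees

a·b = 170, theta = 20.6299 deg


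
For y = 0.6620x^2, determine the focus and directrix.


a = 0.6620
1/(4a) = 0.3776
Focus = (0, 0.3776)
Directrix: y = -0.3776

Focus = (0, 0.3776), Directrix: y = -0.3776


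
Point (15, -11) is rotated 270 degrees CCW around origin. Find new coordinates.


cos(270) = 0, sin(270) = -1
x' = 15*0 + 11*(-1) = -11
y' = 15*(-1) - 11*0 = -15

(-11, -15)


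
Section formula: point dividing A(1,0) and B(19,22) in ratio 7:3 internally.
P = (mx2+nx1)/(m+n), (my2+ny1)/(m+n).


Px = (7*19 + 3*1)/10 = 136/10 = 13.6000
Py = (7*22 + 3*0)/10 = 154/10 = 15.4000

P = (13.6000, 15.4000)


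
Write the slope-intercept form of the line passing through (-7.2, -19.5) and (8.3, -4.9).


m = (14.6)/(15.5) = 0.9419
b = y1 - m*x1 = -19.5 - (14.6*(-7.2))/(15.5) = -19.5 + 6.7819 = -12.7181

y = 0.9419x - 12.7181


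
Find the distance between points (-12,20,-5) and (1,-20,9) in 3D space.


dx=13, dy=-40, dz=14
d = sqrt(169+1600+196) = sqrt(1965) = 44.3283

44.3283


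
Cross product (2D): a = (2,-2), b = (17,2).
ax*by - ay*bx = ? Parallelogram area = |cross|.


cross = 2*2 + 2*17 = 4 + 34 = 38
Parallelogram area = |38| = 38

cross = 38, parallelogram area = 38


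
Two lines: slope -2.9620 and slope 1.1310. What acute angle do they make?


m1-m2 = -4.093
1+m1*m2 = -2.350022
tan(theta) = |-4.093/(-2.350022)| = 1.741686
theta = arctan(|-4.093/(-2.350022)|) = 60.1374 degrees (acute angle)

60.1374 degrees


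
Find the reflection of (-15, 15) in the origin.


Reflection rule for origin: (-x, -y)
(-15, 15) -> (15, -15)

(15, -15)


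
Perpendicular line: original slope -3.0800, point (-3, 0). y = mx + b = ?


Perpendicular slope = -1/m1 = -1/(-3.0800) = 0.3247
b2 = y0 - m2*x0 = 0 - 3/(-3.0800) = 0 + 0.9740 = 0.9740

y = 0.3247x + 0.9740


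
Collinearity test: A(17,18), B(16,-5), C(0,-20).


17*(-5+ 20) + 16*(-20-18) + 0*(18+ 5)
= 255 - 608 + 0 = -353

No, not collinear (determinant = -353)


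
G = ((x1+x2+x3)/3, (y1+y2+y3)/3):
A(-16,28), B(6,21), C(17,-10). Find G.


Gx = (-16+6+17)/3 = 7/3 = 2.3333
Gy = (28+21- 10)/3 = 39/3 = 13.0000

G = (2.3333, 13.0000)


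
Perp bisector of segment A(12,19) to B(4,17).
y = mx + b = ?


Midpoint = (8, 18)
Slope of AB = dy/dx = -2/(-8) = 0.2500
Perp slope = -dx/dy = -8/2 = -4.0000
b = My - (perp slope)*Mx = 18 + (-8*8)/(-2) = 18 + 32.0000 = 50.0000

y = -4.0000x + 50.0000


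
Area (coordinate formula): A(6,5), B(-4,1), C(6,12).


6*(1-12) = -66
-4*(12-5) = -28
6*(5-1) = 24
sum = -70
Area = |-70|/2 = 35.0000

35.0000 sq units


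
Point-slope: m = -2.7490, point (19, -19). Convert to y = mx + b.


y + 19 = -2.7490(x - 19)
y = -2.7490x - 19 + 2.7490*19
y = -2.7490x + 33.2310

y = -2.7490x + 33.2310


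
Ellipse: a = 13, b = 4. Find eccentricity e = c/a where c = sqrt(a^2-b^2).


c = sqrt(169-16) = sqrt(153) = 12.3693
e = c/a = sqrt(153)/13 = 0.9515

e = 0.9515


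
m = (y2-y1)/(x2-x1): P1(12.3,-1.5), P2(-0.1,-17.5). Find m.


dy = -17.5 + 1.5 = -16.0
dx = -0.1 - 12.3 = -12.4
m = -16.0/(-12.4) = 1.2903

m = 1.2903


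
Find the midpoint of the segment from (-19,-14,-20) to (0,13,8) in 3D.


Mx = (-19+0)/2 = -9.5000
My = (-14+13)/2 = -0.5000
Mz = (-20+8)/2 = -6.0000

M = (-9.5000, -0.5000, -6.0000)


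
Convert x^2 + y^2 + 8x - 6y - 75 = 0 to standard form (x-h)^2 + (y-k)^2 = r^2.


h = -D/2 = -8/2 = -4
k = -E/2 = 6/2 = 3
r^2 = h^2 + k^2 - F = 16 + 9 + 75 = 100
r = 10

Center (-4, 3), radius = 10


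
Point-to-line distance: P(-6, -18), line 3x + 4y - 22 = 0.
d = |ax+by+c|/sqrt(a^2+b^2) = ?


|3*(-6) + 4*(-18) - 22| = |-112| = 112
sqrt(9 + 16) = sqrt(25) = 5.0000
d = 112/sqrt(25) = 22.4000

22.4000


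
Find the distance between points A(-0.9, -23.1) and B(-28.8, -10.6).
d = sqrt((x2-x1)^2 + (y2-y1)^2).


dx = -28.8 + 0.9 = -27.9
dy = -10.6 + 23.1 = 12.5
d = sqrt(778.41 + 156.25) = sqrt(934.66) = 30.5722

30.5722


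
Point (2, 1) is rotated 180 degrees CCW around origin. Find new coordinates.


cos(180) = -1, sin(180) = 0
x' = 2*(-1) - 1*0 = -2
y' = 2*0 + 1*(-1) = -1

(-2, -1)


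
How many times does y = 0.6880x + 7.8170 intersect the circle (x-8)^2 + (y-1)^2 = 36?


Substitute y = 0.6880x + 7.8170: (x-8)^2 + (0.6880x+7.8170-1)^2 = 36
Expand to Ax^2 + Bx + C = 0, where b-k = 6.817
A = 1+m^2 = 1.473344
B = 2(m(b-k) - h) = 2(0.6880*6.817 - 8) = -6.619808
C = h^2 + (b-k)^2 - r^2 = 64 + 46.471489 - 36 = 74.471489
disc = B^2-4AC = 43.8219 - 438.8885 = -395.0666
disc < 0

0 intersection points


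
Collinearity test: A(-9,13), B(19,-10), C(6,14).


-9*(-10-14) + 19*(14-13) + 6*(13+ 10)
= 216 + 19 + 138 = 373

No, not collinear (determinant = 373)


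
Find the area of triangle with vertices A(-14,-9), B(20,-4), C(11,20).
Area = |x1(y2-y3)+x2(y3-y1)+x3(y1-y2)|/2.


-14*(-4-20) = 336
20*(20+ 9) = 580
11*(-9+ 4) = -55
sum = 861
Area = |861|/2 = 430.5000

430.5000 sq units


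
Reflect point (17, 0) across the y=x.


Reflection rule for y=x: (y, x)
(17, 0) -> (0, 17)

(0, 17)


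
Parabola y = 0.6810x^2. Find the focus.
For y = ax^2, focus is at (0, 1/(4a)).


a = 0.6810
4a = 2.7240
focus = (0, 1/2.7240) = (0, 0.3671)

Focus = (0, 0.3671)


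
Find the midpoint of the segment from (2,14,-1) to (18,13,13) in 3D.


Mx = (2+18)/2 = 10.0000
My = (14+13)/2 = 13.5000
Mz = (-1+13)/2 = 6.0000

M = (10.0000, 13.5000, 6.0000)


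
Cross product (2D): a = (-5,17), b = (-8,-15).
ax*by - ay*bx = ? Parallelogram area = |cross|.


cross = -5*(-15) - 17*(-8) = 75 + 136 = 211
Parallelogram area = |211| = 211

cross = 211, parallelogram area = 211


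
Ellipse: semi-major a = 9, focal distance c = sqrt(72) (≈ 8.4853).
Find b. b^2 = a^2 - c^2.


b^2 = 9^2 - (sqrt(72))^2 = 81 - 72 = 9
b = sqrt(9) = 3

b = 3


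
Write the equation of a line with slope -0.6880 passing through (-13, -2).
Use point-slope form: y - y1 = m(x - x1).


y + 2 = -0.6880(x + 13)
y = -0.6880x - 2 + 0.6880*(-13)
y = -0.6880x - 10.9440

y = -0.6880x - 10.9440


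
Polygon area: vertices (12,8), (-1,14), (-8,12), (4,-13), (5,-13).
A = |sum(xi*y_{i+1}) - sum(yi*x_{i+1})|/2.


sum(xi*y_{i+1}) = 12*14 - 1*12 - 8*(-13) + 4*(-13) + 5*8 = 248
sum(yi*x_{i+1}) = 8*(-1) + 14*(-8) + 12*4 - 13*5 - 13*12 = -293
Area = |248 + 293|/2 = 541/2 = 270.5000

270.5000 sq units


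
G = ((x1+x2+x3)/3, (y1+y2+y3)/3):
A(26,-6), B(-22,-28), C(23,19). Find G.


Gx = (26- 22+23)/3 = 27/3 = 9.0000
Gy = (-6- 28+19)/3 = -15/3 = -5.0000

G = (9.0000, -5.0000)


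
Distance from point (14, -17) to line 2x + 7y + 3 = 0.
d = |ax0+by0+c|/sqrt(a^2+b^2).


|2*14 + 7*(-17) + 3| = |-88| = 88
sqrt(4 + 49) = sqrt(53) = 7.2801
d = 88/sqrt(53) = 12.0877

12.0877


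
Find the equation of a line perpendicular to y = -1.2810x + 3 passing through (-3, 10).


Perpendicular slope = -1/m1 = -1/(-1.2810) = 0.7806
b2 = y0 - m2*x0 = 10 - 3/(-1.2810) = 10 + 2.3419 = 12.3419

y = 0.7806x + 12.3419


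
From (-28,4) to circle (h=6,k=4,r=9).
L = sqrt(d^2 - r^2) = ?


d = sqrt((-28-6)^2 + (4-4)^2) = sqrt(1156+0) = 34.0000
L = sqrt(1156.0000 - 81) = sqrt(1075.0000) = 32.7872

32.7872


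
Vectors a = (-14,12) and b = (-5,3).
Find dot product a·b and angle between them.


a·b = -14*(-5) + 12*3 = 70 + 36 = 106
|a| = sqrt(196+144) = 18.4391
|b| = sqrt(25+9) = 5.8310
cos(theta) = 106/(sqrt(340)*sqrt(34)) = 106/sqrt(11560) = 0.985887
theta = arccos(106/sqrt(11560)) = 9.6375 degrees

a·b = 106, theta = 9.6375 deg


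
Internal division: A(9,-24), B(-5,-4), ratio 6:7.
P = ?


Px = (6*(-5) + 7*9)/13 = 33/13 = 2.5385
Py = (6*(-4) + 7*(-24))/13 = -192/13 = -14.7692

P = (2.5385, -14.7692)


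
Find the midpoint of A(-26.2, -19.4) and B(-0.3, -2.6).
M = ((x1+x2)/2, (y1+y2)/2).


Mx = (-26.2 - 0.3)/2 = -26.5/2 = -13.2500
My = (-19.4 - 2.6)/2 = -22.0/2 = -11.0000

(-13.2500, -11.0000)


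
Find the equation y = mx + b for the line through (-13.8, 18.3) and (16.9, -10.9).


m = (-29.2)/(30.7) = -0.9511
b = y1 - m*x1 = 18.3 - (-29.2*(-13.8))/(30.7) = 18.3 - 13.1257 = 5.1743

y = -0.9511x + 5.1743


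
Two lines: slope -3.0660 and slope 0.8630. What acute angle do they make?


m1-m2 = -3.929
1+m1*m2 = -1.645958
tan(theta) = |-3.929/(-1.645958)| = 2.387060
theta = arctan(|-3.929/(-1.645958)|) = 67.2700 degrees (acute angle)

67.2700 degrees


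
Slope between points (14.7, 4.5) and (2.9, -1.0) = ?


dy = -1.0 - 4.5 = -5.5
dx = 2.9 - 14.7 = -11.8
m = -5.5/(-11.8) = 0.4661

m = 0.4661


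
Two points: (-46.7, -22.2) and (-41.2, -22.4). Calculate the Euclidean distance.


dx = -41.2 + 46.7 = 5.5
dy = -22.4 + 22.2 = -0.2
d = sqrt(30.25 + 0.04) = sqrt(30.29) = 5.5036

5.5036


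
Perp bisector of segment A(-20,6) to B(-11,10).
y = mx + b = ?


Midpoint = (-15.5, 8)
Slope of AB = dy/dx = 4/9 = 0.4444
Perp slope = -dx/dy = -9/4 = -2.2500
b = My - (perp slope)*Mx = 8 + (9*(-15.5))/4 = 8 - 34.8750 = -26.8750

y = -2.2500x - 26.8750


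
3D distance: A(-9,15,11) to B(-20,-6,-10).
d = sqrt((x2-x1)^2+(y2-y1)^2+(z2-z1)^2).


dx=-11, dy=-21, dz=-21
d = sqrt(121+441+441) = sqrt(1003) = 31.6702

31.6702


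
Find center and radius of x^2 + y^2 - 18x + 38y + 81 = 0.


h = -D/2 = 18/2 = 9
k = -E/2 = -38/2 = -19
r^2 = h^2 + k^2 - F = 81 + 361 - 81 = 361
r = 19

Center (9, -19), radius = 19


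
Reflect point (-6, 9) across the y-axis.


Reflection rule for y-axis: (-x, y)
(-6, 9) -> (6, 9)

(6, 9)


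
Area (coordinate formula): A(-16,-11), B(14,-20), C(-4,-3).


-16*(-20+ 3) = 272
14*(-3+ 11) = 112
-4*(-11+ 20) = -36
sum = 348
Area = |348|/2 = 174.0000

174.0000 sq units


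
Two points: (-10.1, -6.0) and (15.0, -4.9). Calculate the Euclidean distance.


dx = 15.0 + 10.1 = 25.1
dy = -4.9 + 6.0 = 1.1
d = sqrt(630.01 + 1.21) = sqrt(631.22) = 25.1241

25.1241


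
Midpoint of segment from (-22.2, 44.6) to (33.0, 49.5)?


Mx = (-22.2 + 33.0)/2 = 10.8/2 = 5.4000
My = (44.6 + 49.5)/2 = 94.1/2 = 47.0500

(5.4000, 47.0500)


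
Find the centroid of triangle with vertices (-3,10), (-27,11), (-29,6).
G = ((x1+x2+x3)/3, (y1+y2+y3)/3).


Gx = (-3- 27- 29)/3 = -59/3 = -19.6667
Gy = (10+11+6)/3 = 27/3 = 9.0000

G = (-19.6667, 9.0000)


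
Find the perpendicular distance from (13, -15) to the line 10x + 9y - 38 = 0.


|10*13 + 9*(-15) - 38| = |-43| = 43
sqrt(100 + 81) = sqrt(181) = 13.4536
d = 43/sqrt(181) = 3.1962

3.1962


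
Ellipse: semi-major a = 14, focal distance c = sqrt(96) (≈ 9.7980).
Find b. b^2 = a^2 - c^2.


b^2 = 14^2 - (sqrt(96))^2 = 196 - 96 = 100
b = sqrt(100) = 10

b = 10


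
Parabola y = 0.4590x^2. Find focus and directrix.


a = 0.4590
1/(4a) = 0.5447
Focus = (0, 0.5447)
Directrix: y = -0.5447

Focus = (0, 0.5447), Directrix: y = -0.5447


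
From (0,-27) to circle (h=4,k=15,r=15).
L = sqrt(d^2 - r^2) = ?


d = sqrt((0-4)^2 + (-27-15)^2) = sqrt(16+1764) = 42.1900
L = sqrt(1780.0000 - 225) = sqrt(1555.0000) = 39.4335

39.4335


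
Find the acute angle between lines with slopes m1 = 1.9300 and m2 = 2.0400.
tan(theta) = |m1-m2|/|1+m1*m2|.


m1-m2 = -0.11
1+m1*m2 = 4.9372
tan(theta) = |-0.11/4.9372| = 0.022280
theta = arctan(|-0.11/4.9372|) = 1.2763 degrees (acute angle)

1.2763 degrees


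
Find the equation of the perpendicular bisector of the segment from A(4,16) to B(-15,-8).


Midpoint = (-5.5, 4)
Slope of AB = dy/dx = -24/(-19) = 1.2632
Perp slope = -dx/dy = -19/24 = -0.7917
b = My - (perp slope)*Mx = 4 + (-19*(-5.5))/(-24) = 4 - 4.3542 = -0.3542

y = -0.7917x - 0.3542


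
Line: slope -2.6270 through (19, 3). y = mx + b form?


y - 3 = -2.6270(x - 19)
y = -2.6270x + 3 + 2.6270*19
y = -2.6270x + 52.9130

y = -2.6270x + 52.9130


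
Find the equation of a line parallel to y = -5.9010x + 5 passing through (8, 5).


Parallel lines have equal slopes.
m2 = -5.9010
b2 = 5 + 5.9010*8 = 52.2080

y = -5.9010x + 52.2080


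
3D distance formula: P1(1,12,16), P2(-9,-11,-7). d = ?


dx=-10, dy=-23, dz=-23
d = sqrt(100+529+529) = sqrt(1158) = 34.0294

34.0294


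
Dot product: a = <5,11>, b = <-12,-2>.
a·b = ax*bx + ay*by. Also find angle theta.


a·b = 5*(-12) + 11*(-2) = -60 - 22 = -82
|a| = sqrt(25+121) = 12.0830
|b| = sqrt(144+4) = 12.1655
cos(theta) = -82/(sqrt(146)*sqrt(148)) = -82/sqrt(21608) = -0.557836
theta = arccos(-82/sqrt(21608)) = 123.9063 degrees

a·b = -82, theta = 123.9063 deg


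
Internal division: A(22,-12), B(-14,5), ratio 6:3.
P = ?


Px = (6*(-14) + 3*22)/9 = -18/9 = -2.0000
Py = (6*5 + 3*(-12))/9 = -6/9 = -0.6667

P = (-2.0000, -0.6667)


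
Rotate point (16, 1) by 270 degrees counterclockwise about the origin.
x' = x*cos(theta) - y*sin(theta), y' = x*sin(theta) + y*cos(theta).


cos(270) = 0, sin(270) = -1
x' = 16*0 - 1*(-1) = 1
y' = 16*(-1) + 1*0 = -16

(1, -16)


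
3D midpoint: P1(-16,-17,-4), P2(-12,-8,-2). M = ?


Mx = (-16- 12)/2 = -14.0000
My = (-17- 8)/2 = -12.5000
Mz = (-4- 2)/2 = -3.0000

M = (-14.0000, -12.5000, -3.0000)


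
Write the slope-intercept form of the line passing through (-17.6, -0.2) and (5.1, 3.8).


m = (4.0)/(22.7) = 0.1762
b = y1 - m*x1 = -0.2 - (4.0*(-17.6))/(22.7) = -0.2 + 3.1013 = 2.9013

y = 0.1762x + 2.9013


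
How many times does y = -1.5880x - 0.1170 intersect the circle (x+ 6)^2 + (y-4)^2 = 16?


Substitute y = -1.5880x - 0.1170: (x+ 6)^2 + (-1.5880x- 0.1170-4)^2 = 16
Expand to Ax^2 + Bx + C = 0, where b-k = -4.117
A = 1+m^2 = 3.521744
B = 2(m(b-k) - h) = 2(-1.5880*(-4.117) + 6) = 25.075592
C = h^2 + (b-k)^2 - r^2 = 36 + 16.949689 - 16 = 36.949689
disc = B^2-4AC = 628.7853 - 520.5094 = 108.2759
disc > 0

2 intersection points


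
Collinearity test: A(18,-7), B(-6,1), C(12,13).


18*(1-13) - 6*(13+ 7) + 12*(-7-1)
= -216 - 120 - 96 = -432

No, not collinear (determinant = -432)


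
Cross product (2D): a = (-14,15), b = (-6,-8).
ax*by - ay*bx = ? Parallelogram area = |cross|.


cross = -14*(-8) - 15*(-6) = 112 + 90 = 202
Parallelogram area = |202| = 202

cross = 202, parallelogram area = 202


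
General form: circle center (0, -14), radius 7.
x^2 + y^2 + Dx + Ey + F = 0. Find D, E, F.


(x-0)^2 + (y+ 14)^2 = 7^2
D = -2h = 0, E = -2k = 28
F = h^2+k^2-r^2 = 0+196-49 = 147

D = 0, E = 28, F = 147


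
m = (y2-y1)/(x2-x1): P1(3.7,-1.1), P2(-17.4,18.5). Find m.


dy = 18.5 + 1.1 = 19.6
dx = -17.4 - 3.7 = -21.1
m = 19.6/(-21.1) = -0.9289

m = -0.9289


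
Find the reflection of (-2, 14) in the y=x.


Reflection rule for y=x: (y, x)
(-2, 14) -> (14, -2)

(14, -2)


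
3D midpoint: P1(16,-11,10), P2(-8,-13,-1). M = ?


Mx = (16- 8)/2 = 4.0000
My = (-11- 13)/2 = -12.0000
Mz = (10- 1)/2 = 4.5000

M = (4.0000, -12.0000, 4.5000)


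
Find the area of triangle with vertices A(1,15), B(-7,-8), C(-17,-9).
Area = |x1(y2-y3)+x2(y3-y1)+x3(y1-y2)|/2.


1*(-8+ 9) = 1
-7*(-9-15) = 168
-17*(15+ 8) = -391
sum = -222
Area = |-222|/2 = 111.0000

111.0000 sq units


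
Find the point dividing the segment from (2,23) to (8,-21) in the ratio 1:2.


Px = (1*8 + 2*2)/3 = 12/3 = 4.0000
Py = (1*(-21) + 2*23)/3 = 25/3 = 8.3333

P = (4.0000, 8.3333)


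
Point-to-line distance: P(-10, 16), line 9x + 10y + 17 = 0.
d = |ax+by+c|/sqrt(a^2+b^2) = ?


|9*(-10) + 10*16 + 17| = |87| = 87
sqrt(81 + 100) = sqrt(181) = 13.4536
d = 87/sqrt(181) = 6.4667

6.4667


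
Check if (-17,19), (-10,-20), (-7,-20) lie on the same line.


-17*(-20+ 20) - 10*(-20-19) - 7*(19+ 20)
= 0 + 390 - 273 = 117

No, not collinear (determinant = 117)


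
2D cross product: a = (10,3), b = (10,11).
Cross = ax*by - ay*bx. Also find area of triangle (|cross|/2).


cross = 10*11 - 3*10 = 110 - 30 = 80
Triangle area = |80|/2 = 80/2 = 40.0000

cross = 80, triangle area = 40.0000


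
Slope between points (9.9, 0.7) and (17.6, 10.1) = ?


dy = 10.1 - 0.7 = 9.4
dx = 17.6 - 9.9 = 7.7
m = 9.4/7.7 = 1.2208

m = 1.2208


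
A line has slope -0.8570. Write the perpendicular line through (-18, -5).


Perpendicular slope = -1/m1 = -1/(-0.8570) = 1.1669
b2 = y0 - m2*x0 = -5 - 18/(-0.8570) = -5 + 21.0035 = 16.0035

y = 1.1669x + 16.0035


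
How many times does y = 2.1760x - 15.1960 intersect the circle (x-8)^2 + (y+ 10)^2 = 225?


Substitute y = 2.1760x - 15.1960: (x-8)^2 + (2.1760x- 15.1960+ 10)^2 = 225
Expand to Ax^2 + Bx + C = 0, where b-k = -5.196
A = 1+m^2 = 5.734976
B = 2(m(b-k) - h) = 2(2.1760*(-5.196) - 8) = -38.612992
C = h^2 + (b-k)^2 - r^2 = 64 + 26.998416 - 225 = -134.001584
disc = B^2-4AC = 1490.9632 + 3073.9835 = 4564.9467
disc > 0

2 intersection points


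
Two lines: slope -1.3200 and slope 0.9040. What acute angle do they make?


m1-m2 = -2.224
1+m1*m2 = -0.19328
tan(theta) = |-2.224/(-0.19328)| = 11.506623
theta = arctan(|-2.224/(-0.19328)|) = 85.0331 degrees (acute angle)

85.0331 degrees


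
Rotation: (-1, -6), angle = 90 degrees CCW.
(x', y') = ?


cos(90) = 0, sin(90) = 1
x' = -1*0 + 6*1 = 6
y' = -1*1 - 6*0 = -1

(6, -1)


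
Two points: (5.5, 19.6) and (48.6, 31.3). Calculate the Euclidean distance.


dx = 48.6 - 5.5 = 43.1
dy = 31.3 - 19.6 = 11.7
d = sqrt(1857.61 + 136.89) = sqrt(1994.5) = 44.6598

44.6598


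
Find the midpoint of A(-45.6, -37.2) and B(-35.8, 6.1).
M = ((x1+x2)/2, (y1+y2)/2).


Mx = (-45.6 - 35.8)/2 = -81.4/2 = -40.7000
My = (-37.2 + 6.1)/2 = -31.1/2 = -15.5500

(-40.7000, -15.5500)


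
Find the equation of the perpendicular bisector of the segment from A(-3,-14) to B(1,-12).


Midpoint = (-1, -13)
Slope of AB = dy/dx = 2/4 = 0.5000
Perp slope = -dx/dy = -4/2 = -2.0000
b = My - (perp slope)*Mx = -13 + (4*(-1))/2 = -13 - 2.0000 = -15.0000

y = -2.0000x - 15.0000


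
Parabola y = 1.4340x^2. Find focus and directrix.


a = 1.4340
1/(4a) = 0.1743
Focus = (0, 0.1743)
Directrix: y = -0.1743

Focus = (0, 0.1743), Directrix: y = -0.1743


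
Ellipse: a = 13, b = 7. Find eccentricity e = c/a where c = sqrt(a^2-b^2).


c = sqrt(169-49) = sqrt(120) = 10.9545
e = c/a = sqrt(120)/13 = 0.8427

e = 0.8427


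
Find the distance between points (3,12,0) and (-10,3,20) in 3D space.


dx=-13, dy=-9, dz=20
d = sqrt(169+81+400) = sqrt(650) = 25.4951

25.4951


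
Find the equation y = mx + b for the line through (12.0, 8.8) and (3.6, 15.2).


m = (6.4)/(-8.4) = -0.7619
b = y1 - m*x1 = 8.8 - (6.4*12.0)/(-8.4) = 8.8 + 9.1429 = 17.9429

y = -0.7619x + 17.9429


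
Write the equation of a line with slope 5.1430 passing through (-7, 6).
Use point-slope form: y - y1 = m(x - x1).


y - 6 = 5.1430(x + 7)
y = 5.1430x + 6 - 5.1430*(-7)
y = 5.1430x + 42.0010

y = 5.1430x + 42.0010


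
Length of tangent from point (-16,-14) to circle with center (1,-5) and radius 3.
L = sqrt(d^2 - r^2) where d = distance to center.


d = sqrt((-16-1)^2 + (-14+ 5)^2) = sqrt(289+81) = 19.2354
L = sqrt(370.0000 - 9) = sqrt(361.0000) = 19.0000

19.0000


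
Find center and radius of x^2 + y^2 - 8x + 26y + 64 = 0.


h = -D/2 = 8/2 = 4
k = -E/2 = -26/2 = -13
r^2 = h^2 + k^2 - F = 16 + 169 - 64 = 121
r = 11

Center (4, -13), radius = 11


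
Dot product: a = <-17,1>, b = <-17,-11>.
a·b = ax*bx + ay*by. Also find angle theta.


a·b = -17*(-17) + 1*(-11) = 289 - 11 = 278
|a| = sqrt(289+1) = 17.0294
|b| = sqrt(289+121) = 20.2485
cos(theta) = 278/(sqrt(290)*sqrt(410)) = 278/sqrt(118900) = 0.806221
theta = arccos(278/sqrt(118900)) = 36.2717 degrees

a·b = 278, theta = 36.2717 deg


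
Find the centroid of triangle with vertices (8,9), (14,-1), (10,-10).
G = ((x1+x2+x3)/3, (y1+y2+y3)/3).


Gx = (8+14+10)/3 = 32/3 = 10.6667
Gy = (9- 1- 10)/3 = -2/3 = -0.6667

G = (10.6667, -0.6667)


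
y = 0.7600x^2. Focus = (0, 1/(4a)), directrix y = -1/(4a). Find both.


a = 0.7600
1/(4a) = 0.3289
Focus = (0, 0.3289)
Directrix: y = -0.3289

Focus = (0, 0.3289), Directrix: y = -0.3289


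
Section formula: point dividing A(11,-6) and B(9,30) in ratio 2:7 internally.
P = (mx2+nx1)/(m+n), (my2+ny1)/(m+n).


Px = (2*9 + 7*11)/9 = 95/9 = 10.5556
Py = (2*30 + 7*(-6))/9 = 18/9 = 2.0000

P = (10.5556, 2.0000)


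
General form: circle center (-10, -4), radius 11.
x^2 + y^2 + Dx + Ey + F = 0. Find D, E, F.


(x+ 10)^2 + (y+ 4)^2 = 11^2
D = -2h = 20, E = -2k = 8
F = h^2+k^2-r^2 = 100+16-121 = -5

D = 20, E = 8, F = -5


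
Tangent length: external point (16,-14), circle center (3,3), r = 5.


d = sqrt((16-3)^2 + (-14-3)^2) = sqrt(169+289) = 21.4009
L = sqrt(458.0000 - 25) = sqrt(433.0000) = 20.8087

20.8087


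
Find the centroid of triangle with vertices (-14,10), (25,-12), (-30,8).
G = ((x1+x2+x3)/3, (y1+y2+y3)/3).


Gx = (-14+25- 30)/3 = -19/3 = -6.3333
Gy = (10- 12+8)/3 = 6/3 = 2.0000

G = (-6.3333, 2.0000)


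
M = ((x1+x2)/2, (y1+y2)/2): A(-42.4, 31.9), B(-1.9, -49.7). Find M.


Mx = (-42.4 - 1.9)/2 = -44.3/2 = -22.1500
My = (31.9 - 49.7)/2 = -17.8/2 = -8.9000

(-22.1500, -8.9000)


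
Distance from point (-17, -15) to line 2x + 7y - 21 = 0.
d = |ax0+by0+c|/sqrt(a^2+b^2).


|2*(-17) + 7*(-15) - 21| = |-160| = 160
sqrt(4 + 49) = sqrt(53) = 7.2801
d = 160/sqrt(53) = 21.9777

21.9777


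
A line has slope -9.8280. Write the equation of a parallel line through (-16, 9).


Parallel lines have equal slopes.
m2 = -9.8280
b2 = 9 + 9.8280*(-16) = -148.2480

y = -9.8280x - 148.2480


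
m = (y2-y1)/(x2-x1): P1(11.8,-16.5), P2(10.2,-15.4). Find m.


dy = -15.4 + 16.5 = 1.1
dx = 10.2 - 11.8 = -1.6
m = 1.1/(-1.6) = -0.6875

m = -0.6875


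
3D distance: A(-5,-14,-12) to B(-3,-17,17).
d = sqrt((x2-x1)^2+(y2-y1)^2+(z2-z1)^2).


dx=2, dy=-3, dz=29
d = sqrt(4+9+841) = sqrt(854) = 29.2233

29.2233


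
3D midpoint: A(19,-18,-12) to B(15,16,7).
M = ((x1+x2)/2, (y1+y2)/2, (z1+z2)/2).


Mx = (19+15)/2 = 17.0000
My = (-18+16)/2 = -1.0000
Mz = (-12+7)/2 = -2.5000

M = (17.0000, -1.0000, -2.5000)


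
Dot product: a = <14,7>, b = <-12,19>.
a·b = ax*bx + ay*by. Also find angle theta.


a·b = 14*(-12) + 7*19 = -168 + 133 = -35
|a| = sqrt(196+49) = 15.6525
|b| = sqrt(144+361) = 22.4722
cos(theta) = -35/(sqrt(245)*sqrt(505)) = -35/sqrt(123725) = -0.099504
theta = arccos(-35/sqrt(123725)) = 95.7106 degrees

a·b = -35, theta = 95.7106 deg


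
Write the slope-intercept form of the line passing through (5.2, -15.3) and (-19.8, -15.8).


m = (-0.5)/(-25.0) = 0.0200
b = y1 - m*x1 = -15.3 - (-0.5*5.2)/(-25.0) = -15.3 - 0.1040 = -15.4040

y = 0.0200x - 15.4040


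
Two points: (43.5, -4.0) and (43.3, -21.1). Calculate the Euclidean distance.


dx = 43.3 - 43.5 = -0.2
dy = -21.1 + 4.0 = -17.1
d = sqrt(0.04 + 292.41) = sqrt(292.45) = 17.1012

17.1012


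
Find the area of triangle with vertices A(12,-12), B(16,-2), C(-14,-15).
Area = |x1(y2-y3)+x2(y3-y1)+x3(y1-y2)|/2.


12*(-2+ 15) = 156
16*(-15+ 12) = -48
-14*(-12+ 2) = 140
sum = 248
Area = |248|/2 = 124.0000

124.0000 sq units


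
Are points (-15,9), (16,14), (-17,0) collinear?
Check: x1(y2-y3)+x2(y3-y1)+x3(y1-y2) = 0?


-15*(14-0) + 16*(0-9) - 17*(9-14)
= -210 - 144 + 85 = -269

No, not collinear (determinant = -269)


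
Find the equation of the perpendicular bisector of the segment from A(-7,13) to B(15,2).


Midpoint = (4, 7.5)
Slope of AB = dy/dx = -11/22 = -0.5000
Perp slope = -dx/dy = 22/11 = 2.0000
b = My - (perp slope)*Mx = 7.5 + (22*4)/(-11) = 7.5 - 8.0000 = -0.5000

y = 2.0000x - 0.5000


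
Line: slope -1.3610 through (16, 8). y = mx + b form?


y - 8 = -1.3610(x - 16)
y = -1.3610x + 8 + 1.3610*16
y = -1.3610x + 29.7760

y = -1.3610x + 29.7760


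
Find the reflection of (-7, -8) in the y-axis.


Reflection rule for y-axis: (-x, y)
(-7, -8) -> (7, -8)

(7, -8)


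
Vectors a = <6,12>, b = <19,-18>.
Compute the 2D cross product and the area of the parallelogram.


cross = 6*(-18) - 12*19 = -108 - 228 = -336
Parallelogram area = |-336| = 336

cross = -336, parallelogram area = 336


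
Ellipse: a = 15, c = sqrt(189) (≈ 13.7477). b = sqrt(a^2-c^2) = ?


b^2 = 15^2 - (sqrt(189))^2 = 225 - 189 = 36
b = sqrt(36) = 6

b = 6


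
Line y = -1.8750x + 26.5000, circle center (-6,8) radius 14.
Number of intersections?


Substitute y = -1.8750x + 26.5000: (x+ 6)^2 + (-1.8750x+26.5000-8)^2 = 196
Expand to Ax^2 + Bx + C = 0, where b-k = 18.5
A = 1+m^2 = 4.515625
B = 2(m(b-k) - h) = 2(-1.8750*18.5 + 6) = -57.375
C = h^2 + (b-k)^2 - r^2 = 36 + 342.25 - 196 = 182.25
disc = B^2-4AC = 3291.8906 - 3291.8906 = 0
disc = 0

1 intersection point (tangent)


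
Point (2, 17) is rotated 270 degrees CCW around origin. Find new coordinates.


cos(270) = 0, sin(270) = -1
x' = 2*0 - 17*(-1) = 17
y' = 2*(-1) + 17*0 = -2

(17, -2)


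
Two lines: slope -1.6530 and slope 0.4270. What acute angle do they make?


m1-m2 = -2.08
1+m1*m2 = 0.294169
tan(theta) = |-2.08/0.294169| = 7.070765
theta = arctan(|-2.08/0.294169|) = 81.9502 degrees (acute angle)

81.9502 degrees


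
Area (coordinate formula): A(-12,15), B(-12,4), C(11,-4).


-12*(4+ 4) = -96
-12*(-4-15) = 228
11*(15-4) = 121
sum = 253
Area = |253|/2 = 126.5000

126.5000 sq units


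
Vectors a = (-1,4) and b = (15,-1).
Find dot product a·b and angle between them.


a·b = -1*15 + 4*(-1) = -15 - 4 = -19
|a| = sqrt(1+16) = 4.1231
|b| = sqrt(225+1) = 15.0333
cos(theta) = -19/(sqrt(17)*sqrt(226)) = -19/sqrt(3842) = -0.306531
theta = arccos(-19/sqrt(3842)) = 107.8503 degrees

a·b = -19, theta = 107.8503 deg


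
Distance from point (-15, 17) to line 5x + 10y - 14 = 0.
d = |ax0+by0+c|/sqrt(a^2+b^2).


|5*(-15) + 10*17 - 14| = |81| = 81
sqrt(25 + 100) = sqrt(125) = 11.1803
d = 81/sqrt(125) = 7.2449

7.2449


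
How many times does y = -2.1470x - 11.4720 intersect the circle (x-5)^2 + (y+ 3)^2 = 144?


Substitute y = -2.1470x - 11.4720: (x-5)^2 + (-2.1470x- 11.4720+ 3)^2 = 144
Expand to Ax^2 + Bx + C = 0, where b-k = -8.472
A = 1+m^2 = 5.609609
B = 2(m(b-k) - h) = 2(-2.1470*(-8.472) - 5) = 26.378768
C = h^2 + (b-k)^2 - r^2 = 25 + 71.774784 - 144 = -47.225216
disc = B^2-4AC = 695.8394 + 1059.6600 = 1755.4994
disc > 0

2 intersection points


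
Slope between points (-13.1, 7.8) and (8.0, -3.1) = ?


dy = -3.1 - 7.8 = -10.9
dx = 8.0 + 13.1 = 21.1
m = -10.9/21.1 = -0.5166

m = -0.5166


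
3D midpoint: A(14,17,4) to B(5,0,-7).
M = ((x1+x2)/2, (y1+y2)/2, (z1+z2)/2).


Mx = (14+5)/2 = 9.5000
My = (17+0)/2 = 8.5000
Mz = (4- 7)/2 = -1.5000

M = (9.5000, 8.5000, -1.5000)


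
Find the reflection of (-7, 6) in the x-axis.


Reflection rule for x-axis: (x, -y)
(-7, 6) -> (-7, -6)

(-7, -6)


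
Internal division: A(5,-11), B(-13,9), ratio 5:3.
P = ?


Px = (5*(-13) + 3*5)/8 = -50/8 = -6.2500
Py = (5*9 + 3*(-11))/8 = 12/8 = 1.5000

P = (-6.2500, 1.5000)


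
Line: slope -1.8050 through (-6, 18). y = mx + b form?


y - 18 = -1.8050(x + 6)
y = -1.8050x + 18 + 1.8050*(-6)
y = -1.8050x + 7.1700

y = -1.8050x + 7.1700


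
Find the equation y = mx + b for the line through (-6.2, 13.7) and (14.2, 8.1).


m = (-5.6)/(20.4) = -0.2745
b = y1 - m*x1 = 13.7 - (-5.6*(-6.2))/(20.4) = 13.7 - 1.7020 = 11.9980

y = -0.2745x + 11.9980


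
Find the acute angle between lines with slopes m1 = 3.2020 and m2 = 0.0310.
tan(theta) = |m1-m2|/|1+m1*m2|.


m1-m2 = 3.171
1+m1*m2 = 1.099262
tan(theta) = |3.171/1.099262| = 2.884663
theta = arctan(|3.171/1.099262|) = 70.8806 degrees (acute angle)

70.8806 degrees


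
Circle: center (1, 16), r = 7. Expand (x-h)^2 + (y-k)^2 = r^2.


(x-1)^2 + (y-16)^2 = 7^2
D = -2h = -2, E = -2k = -32
F = h^2+k^2-r^2 = 1+256-49 = 208

x^2 + y^2 - 2x - 32y + 208 = 0


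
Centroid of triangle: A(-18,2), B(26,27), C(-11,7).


Gx = (-18+26- 11)/3 = -3/3 = -1.0000
Gy = (2+27+7)/3 = 36/3 = 12.0000

G = (-1.0000, 12.0000)


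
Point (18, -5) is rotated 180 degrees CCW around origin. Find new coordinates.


cos(180) = -1, sin(180) = 0
x' = 18*(-1) + 5*0 = -18
y' = 18*0 - 5*(-1) = 5

(-18, 5)


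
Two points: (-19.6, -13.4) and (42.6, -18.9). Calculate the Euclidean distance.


dx = 42.6 + 19.6 = 62.2
dy = -18.9 + 13.4 = -5.5
d = sqrt(3868.84 + 30.25) = sqrt(3899.09) = 62.4427

62.4427


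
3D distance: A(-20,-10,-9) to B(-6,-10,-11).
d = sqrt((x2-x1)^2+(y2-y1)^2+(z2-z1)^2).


dx=14, dy=0, dz=-2
d = sqrt(196+0+4) = sqrt(200) = 14.1421

14.1421


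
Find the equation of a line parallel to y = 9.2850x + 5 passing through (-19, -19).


Parallel lines have equal slopes.
m2 = 9.2850
b2 = -19 - 9.2850*(-19) = 157.4150

y = 9.2850x + 157.4150


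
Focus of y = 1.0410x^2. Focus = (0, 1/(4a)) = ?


a = 1.0410
4a = 4.1640
focus = (0, 1/4.1640) = (0, 0.2402)

Focus = (0, 0.2402)


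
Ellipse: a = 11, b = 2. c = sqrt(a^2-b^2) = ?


c^2 = 11^2 - 2^2 = 121 - 4 = 117
c = sqrt(117) = 10.8167

c = 10.8167


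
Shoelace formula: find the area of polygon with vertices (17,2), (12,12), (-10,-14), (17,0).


sum(xi*y_{i+1}) = 17*12 + 12*(-14) - 10*0 + 17*2 = 70
sum(yi*x_{i+1}) = 2*12 + 12*(-10) - 14*17 + 0*17 = -334
Area = |70 + 334|/2 = 404/2 = 202.0000

202.0000 sq units


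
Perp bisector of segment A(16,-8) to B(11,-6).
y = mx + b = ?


Midpoint = (13.5, -7)
Slope of AB = dy/dx = 2/(-5) = -0.4000
Perp slope = -dx/dy = 5/2 = 2.5000
b = My - (perp slope)*Mx = -7 + (-5*13.5)/2 = -7 - 33.7500 = -40.7500

y = 2.5000x - 40.7500


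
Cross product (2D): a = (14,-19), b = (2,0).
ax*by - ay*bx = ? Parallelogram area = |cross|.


cross = 14*0 + 19*2 = 0 + 38 = 38
Parallelogram area = |38| = 38

cross = 38, parallelogram area = 38


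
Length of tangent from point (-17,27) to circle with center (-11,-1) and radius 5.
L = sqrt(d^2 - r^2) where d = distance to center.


d = sqrt((-17+ 11)^2 + (27+ 1)^2) = sqrt(36+784) = 28.6356
L = sqrt(820.0000 - 25) = sqrt(795.0000) = 28.1957

28.1957


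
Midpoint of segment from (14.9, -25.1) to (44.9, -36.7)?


Mx = (14.9 + 44.9)/2 = 59.8/2 = 29.9000
My = (-25.1 - 36.7)/2 = -61.8/2 = -30.9000

(29.9000, -30.9000)


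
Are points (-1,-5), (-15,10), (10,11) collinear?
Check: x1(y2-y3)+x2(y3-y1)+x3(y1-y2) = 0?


-1*(10-11) - 15*(11+ 5) + 10*(-5-10)
= 1 - 240 - 150 = -389

No, not collinear (determinant = -389)


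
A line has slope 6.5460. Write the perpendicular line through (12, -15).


Perpendicular slope = -1/m1 = -1/6.5460 = -0.1528
b2 = y0 - m2*x0 = -15 + 12/6.5460 = -15 + 1.8332 = -13.1668

y = -0.1528x - 13.1668


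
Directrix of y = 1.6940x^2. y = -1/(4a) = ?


a = 1.6940
1/(4a) = 0.1476
directrix: y = -0.1476 = -0.1476

y = -0.1476


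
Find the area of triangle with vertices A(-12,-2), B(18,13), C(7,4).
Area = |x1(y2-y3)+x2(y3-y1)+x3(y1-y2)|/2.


-12*(13-4) = -108
18*(4+ 2) = 108
7*(-2-13) = -105
sum = -105
Area = |-105|/2 = 52.5000

52.5000 sq units


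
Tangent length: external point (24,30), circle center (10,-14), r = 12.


d = sqrt((24-10)^2 + (30+ 14)^2) = sqrt(196+1936) = 46.1736
L = sqrt(2132.0000 - 144) = sqrt(1988.0000) = 44.5870

44.5870


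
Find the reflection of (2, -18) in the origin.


Reflection rule for origin: (-x, -y)
(2, -18) -> (-2, 18)

(-2, 18)


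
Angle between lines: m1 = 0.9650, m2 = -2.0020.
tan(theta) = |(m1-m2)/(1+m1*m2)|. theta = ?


m1-m2 = 2.967
1+m1*m2 = -0.93193
tan(theta) = |2.967/(-0.93193)| = 3.183716
theta = arctan(|2.967/(-0.93193)|) = 72.5626 degrees (acute angle)

72.5626 degrees


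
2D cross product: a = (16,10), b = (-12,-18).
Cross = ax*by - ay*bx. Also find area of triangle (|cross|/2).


cross = 16*(-18) - 10*(-12) = -288 + 120 = -168
Triangle area = |-168|/2 = 168/2 = 84.0000

cross = -168, triangle area = 84.0000


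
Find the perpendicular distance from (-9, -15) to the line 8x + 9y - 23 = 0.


|8*(-9) + 9*(-15) - 23| = |-230| = 230
sqrt(64 + 81) = sqrt(145) = 12.0416
d = 230/sqrt(145) = 19.1005

19.1005


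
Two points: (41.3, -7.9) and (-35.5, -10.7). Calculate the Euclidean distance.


dx = -35.5 - 41.3 = -76.8
dy = -10.7 + 7.9 = -2.8
d = sqrt(5898.24 + 7.84) = sqrt(5906.08) = 76.8510

76.8510


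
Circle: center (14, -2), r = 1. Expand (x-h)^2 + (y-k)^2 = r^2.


(x-14)^2 + (y+ 2)^2 = 1^2
D = -2h = -28, E = -2k = 4
F = h^2+k^2-r^2 = 196+4-1 = 199

x^2 + y^2 - 28x + 4y + 199 = 0


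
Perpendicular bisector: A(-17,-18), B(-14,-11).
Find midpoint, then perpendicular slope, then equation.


Midpoint = (-15.5, -14.5)
Slope of AB = dy/dx = 7/3 = 2.3333
Perp slope = -dx/dy = -3/7 = -0.4286
b = My - (perp slope)*Mx = -14.5 + (3*(-15.5))/7 = -14.5 - 6.6429 = -21.1429

y = -0.4286x - 21.1429


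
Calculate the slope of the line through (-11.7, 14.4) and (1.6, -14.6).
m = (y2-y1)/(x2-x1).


dy = -14.6 - 14.4 = -29.0
dx = 1.6 + 11.7 = 13.3
m = -29.0/13.3 = -2.1805

m = -2.1805


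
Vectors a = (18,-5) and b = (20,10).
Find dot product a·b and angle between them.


a·b = 18*20 - 5*10 = 360 - 50 = 310
|a| = sqrt(324+25) = 18.6815
|b| = sqrt(400+100) = 22.3607
cos(theta) = 310/(sqrt(349)*sqrt(500)) = 310/sqrt(174500) = 0.742103
theta = arccos(310/sqrt(174500)) = 42.0892 degrees

a·b = 310, theta = 42.0892 deg


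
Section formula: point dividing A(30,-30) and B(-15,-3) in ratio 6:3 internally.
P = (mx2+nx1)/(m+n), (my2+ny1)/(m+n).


Px = (6*(-15) + 3*30)/9 = 0/9 = 0
Py = (6*(-3) + 3*(-30))/9 = -108/9 = -12.0000

P = (0, -12.0000)


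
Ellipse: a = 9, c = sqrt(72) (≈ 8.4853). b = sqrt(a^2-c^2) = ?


b^2 = 9^2 - (sqrt(72))^2 = 81 - 72 = 9
b = sqrt(9) = 3

b = 3


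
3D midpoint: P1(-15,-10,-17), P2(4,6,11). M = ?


Mx = (-15+4)/2 = -5.5000
My = (-10+6)/2 = -2.0000
Mz = (-17+11)/2 = -3.0000

M = (-5.5000, -2.0000, -3.0000)


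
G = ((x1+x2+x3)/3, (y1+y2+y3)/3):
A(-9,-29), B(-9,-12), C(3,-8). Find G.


Gx = (-9- 9+3)/3 = -15/3 = -5.0000
Gy = (-29- 12- 8)/3 = -49/3 = -16.3333

G = (-5.0000, -16.3333)


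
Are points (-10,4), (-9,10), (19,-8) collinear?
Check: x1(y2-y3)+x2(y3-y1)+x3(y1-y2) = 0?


-10*(10+ 8) - 9*(-8-4) + 19*(4-10)
= -180 + 108 - 114 = -186

No, not collinear (determinant = -186)


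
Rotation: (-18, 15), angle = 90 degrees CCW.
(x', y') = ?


cos(90) = 0, sin(90) = 1
x' = -18*0 - 15*1 = -15
y' = -18*1 + 15*0 = -18

(-15, -18)


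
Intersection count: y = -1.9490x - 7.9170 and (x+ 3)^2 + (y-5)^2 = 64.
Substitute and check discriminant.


Substitute y = -1.9490x - 7.9170: (x+ 3)^2 + (-1.9490x- 7.9170-5)^2 = 64
Expand to Ax^2 + Bx + C = 0, where b-k = -12.917
A = 1+m^2 = 4.798601
B = 2(m(b-k) - h) = 2(-1.9490*(-12.917) + 3) = 56.350466
C = h^2 + (b-k)^2 - r^2 = 9 + 166.848889 - 64 = 111.848889
disc = B^2-4AC = 3175.3750 - 2146.8728 = 1028.5022
disc > 0

2 intersection points


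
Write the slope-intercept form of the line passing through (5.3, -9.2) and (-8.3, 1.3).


m = (10.5)/(-13.6) = -0.7721
b = y1 - m*x1 = -9.2 - (10.5*5.3)/(-13.6) = -9.2 + 4.0919 = -5.1081

y = -0.7721x - 5.1081


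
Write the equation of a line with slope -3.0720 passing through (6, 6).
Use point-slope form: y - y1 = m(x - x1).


y - 6 = -3.0720(x - 6)
y = -3.0720x + 6 + 3.0720*6
y = -3.0720x + 24.4320

y = -3.0720x + 24.4320


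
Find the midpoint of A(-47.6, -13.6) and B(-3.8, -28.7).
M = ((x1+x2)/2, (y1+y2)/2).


Mx = (-47.6 - 3.8)/2 = -51.4/2 = -25.7000
My = (-13.6 - 28.7)/2 = -42.3/2 = -21.1500

(-25.7000, -21.1500)


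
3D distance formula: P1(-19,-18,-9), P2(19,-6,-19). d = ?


dx=38, dy=12, dz=-10
d = sqrt(1444+144+100) = sqrt(1688) = 41.0853

41.0853


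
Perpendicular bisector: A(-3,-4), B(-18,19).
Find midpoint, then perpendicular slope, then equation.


Midpoint = (-10.5, 7.5)
Slope of AB = dy/dx = 23/(-15) = -1.5333
Perp slope = -dx/dy = 15/23 = 0.6522
b = My - (perp slope)*Mx = 7.5 + (-15*(-10.5))/23 = 7.5 + 6.8478 = 14.3478

y = 0.6522x + 14.3478


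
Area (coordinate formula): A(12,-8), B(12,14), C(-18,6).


12*(14-6) = 96
12*(6+ 8) = 168
-18*(-8-14) = 396
sum = 660
Area = |660|/2 = 330.0000

330.0000 sq units


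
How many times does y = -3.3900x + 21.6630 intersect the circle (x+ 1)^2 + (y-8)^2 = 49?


Substitute y = -3.3900x + 21.6630: (x+ 1)^2 + (-3.3900x+21.6630-8)^2 = 49
Expand to Ax^2 + Bx + C = 0, where b-k = 13.663
A = 1+m^2 = 12.4921
B = 2(m(b-k) - h) = 2(-3.3900*13.663 + 1) = -90.63514
C = h^2 + (b-k)^2 - r^2 = 1 + 186.677569 - 49 = 138.677569
disc = B^2-4AC = 8214.7286 - 6929.4962 = 1285.2324
disc > 0

2 intersection points


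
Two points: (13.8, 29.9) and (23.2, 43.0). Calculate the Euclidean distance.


dx = 23.2 - 13.8 = 9.4
dy = 43.0 - 29.9 = 13.1
d = sqrt(88.36 + 171.61) = sqrt(259.97) = 16.1236

16.1236


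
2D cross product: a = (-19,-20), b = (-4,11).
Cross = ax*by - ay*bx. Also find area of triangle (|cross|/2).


cross = -19*11 + 20*(-4) = -209 - 80 = -289
Triangle area = |-289|/2 = 289/2 = 144.5000

cross = -289, triangle area = 144.5000
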